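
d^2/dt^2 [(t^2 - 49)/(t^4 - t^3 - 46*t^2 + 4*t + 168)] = 2*(3*t^5 + 60*t^4 + 376*t^3 + 816*t^2 + 432*t + 1024)/(t^9 + 18*t^8 + 96*t^7 - 1248*t^5 - 1728*t^4 + 5120*t^3 + 9216*t^2 - 6912*t - 13824)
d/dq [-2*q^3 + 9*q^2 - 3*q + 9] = -6*q^2 + 18*q - 3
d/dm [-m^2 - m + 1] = -2*m - 1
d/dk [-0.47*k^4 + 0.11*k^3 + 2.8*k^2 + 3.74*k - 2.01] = -1.88*k^3 + 0.33*k^2 + 5.6*k + 3.74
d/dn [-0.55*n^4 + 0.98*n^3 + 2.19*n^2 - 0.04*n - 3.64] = -2.2*n^3 + 2.94*n^2 + 4.38*n - 0.04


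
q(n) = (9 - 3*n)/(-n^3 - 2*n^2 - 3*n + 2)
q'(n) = (9 - 3*n)*(3*n^2 + 4*n + 3)/(-n^3 - 2*n^2 - 3*n + 2)^2 - 3/(-n^3 - 2*n^2 - 3*n + 2)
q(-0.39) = 3.48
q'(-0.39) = 1.23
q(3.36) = 0.02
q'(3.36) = 0.03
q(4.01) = 0.03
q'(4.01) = 0.01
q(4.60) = 0.03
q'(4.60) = 0.00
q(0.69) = -5.13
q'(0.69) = 29.53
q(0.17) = 5.95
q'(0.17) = 13.60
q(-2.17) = 1.67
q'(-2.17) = 1.19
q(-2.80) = 1.04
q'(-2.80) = 0.78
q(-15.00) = 0.02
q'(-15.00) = 0.00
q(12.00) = 0.01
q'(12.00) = 0.00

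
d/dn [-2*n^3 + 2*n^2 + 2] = 2*n*(2 - 3*n)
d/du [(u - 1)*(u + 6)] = 2*u + 5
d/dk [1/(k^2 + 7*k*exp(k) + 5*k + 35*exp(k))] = (-7*k*exp(k) - 2*k - 42*exp(k) - 5)/(k^2 + 7*k*exp(k) + 5*k + 35*exp(k))^2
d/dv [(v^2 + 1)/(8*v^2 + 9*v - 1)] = 9*(v^2 - 2*v - 1)/(64*v^4 + 144*v^3 + 65*v^2 - 18*v + 1)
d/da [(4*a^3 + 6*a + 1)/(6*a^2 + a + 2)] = (24*a^4 + 8*a^3 - 12*a^2 - 12*a + 11)/(36*a^4 + 12*a^3 + 25*a^2 + 4*a + 4)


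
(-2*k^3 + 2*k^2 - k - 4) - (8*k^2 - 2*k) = -2*k^3 - 6*k^2 + k - 4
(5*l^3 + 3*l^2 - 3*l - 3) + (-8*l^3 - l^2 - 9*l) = -3*l^3 + 2*l^2 - 12*l - 3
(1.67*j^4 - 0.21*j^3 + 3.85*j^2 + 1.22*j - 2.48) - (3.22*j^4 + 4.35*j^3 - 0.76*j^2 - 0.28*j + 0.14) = -1.55*j^4 - 4.56*j^3 + 4.61*j^2 + 1.5*j - 2.62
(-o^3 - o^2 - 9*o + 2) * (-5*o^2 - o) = 5*o^5 + 6*o^4 + 46*o^3 - o^2 - 2*o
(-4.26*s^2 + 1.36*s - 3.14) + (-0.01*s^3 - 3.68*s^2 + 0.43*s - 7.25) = -0.01*s^3 - 7.94*s^2 + 1.79*s - 10.39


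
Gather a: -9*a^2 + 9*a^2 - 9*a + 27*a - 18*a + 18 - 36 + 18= 0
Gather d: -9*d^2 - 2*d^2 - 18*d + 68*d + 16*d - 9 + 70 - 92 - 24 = -11*d^2 + 66*d - 55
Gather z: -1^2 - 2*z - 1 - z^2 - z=-z^2 - 3*z - 2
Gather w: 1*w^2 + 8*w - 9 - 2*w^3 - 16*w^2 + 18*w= -2*w^3 - 15*w^2 + 26*w - 9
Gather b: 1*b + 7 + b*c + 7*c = b*(c + 1) + 7*c + 7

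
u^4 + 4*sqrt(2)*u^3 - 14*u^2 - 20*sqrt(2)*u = u*(u - 2*sqrt(2))*(u + sqrt(2))*(u + 5*sqrt(2))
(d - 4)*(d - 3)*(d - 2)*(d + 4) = d^4 - 5*d^3 - 10*d^2 + 80*d - 96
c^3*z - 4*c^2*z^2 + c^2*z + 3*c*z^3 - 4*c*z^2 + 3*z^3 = (c - 3*z)*(c - z)*(c*z + z)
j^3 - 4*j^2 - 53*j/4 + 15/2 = (j - 6)*(j - 1/2)*(j + 5/2)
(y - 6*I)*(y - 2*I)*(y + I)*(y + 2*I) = y^4 - 5*I*y^3 + 10*y^2 - 20*I*y + 24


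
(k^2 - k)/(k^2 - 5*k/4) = 4*(k - 1)/(4*k - 5)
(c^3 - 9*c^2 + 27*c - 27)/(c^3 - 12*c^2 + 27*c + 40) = (c^3 - 9*c^2 + 27*c - 27)/(c^3 - 12*c^2 + 27*c + 40)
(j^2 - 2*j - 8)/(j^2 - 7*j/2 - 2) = 2*(j + 2)/(2*j + 1)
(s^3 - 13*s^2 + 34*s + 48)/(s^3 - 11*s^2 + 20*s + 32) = (s - 6)/(s - 4)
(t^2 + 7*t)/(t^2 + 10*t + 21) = t/(t + 3)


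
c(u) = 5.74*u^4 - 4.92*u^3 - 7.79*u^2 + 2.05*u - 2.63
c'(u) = 22.96*u^3 - 14.76*u^2 - 15.58*u + 2.05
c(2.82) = 193.87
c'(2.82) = 355.63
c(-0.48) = -4.56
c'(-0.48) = 3.59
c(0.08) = -2.52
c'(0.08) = 0.72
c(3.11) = 317.38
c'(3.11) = 501.48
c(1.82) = 8.62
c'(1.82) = 63.22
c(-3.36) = 820.76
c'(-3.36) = -983.18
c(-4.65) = 2997.71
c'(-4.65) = -2553.16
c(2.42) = 83.85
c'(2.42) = 203.31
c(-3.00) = 518.89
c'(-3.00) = -703.97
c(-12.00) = 126377.41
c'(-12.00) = -41611.31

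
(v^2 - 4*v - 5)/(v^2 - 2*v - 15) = (v + 1)/(v + 3)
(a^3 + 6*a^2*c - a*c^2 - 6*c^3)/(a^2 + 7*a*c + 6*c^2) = a - c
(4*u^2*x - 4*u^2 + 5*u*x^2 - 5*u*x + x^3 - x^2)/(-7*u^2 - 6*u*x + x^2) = (4*u*x - 4*u + x^2 - x)/(-7*u + x)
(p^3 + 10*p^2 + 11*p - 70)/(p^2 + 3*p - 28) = (p^2 + 3*p - 10)/(p - 4)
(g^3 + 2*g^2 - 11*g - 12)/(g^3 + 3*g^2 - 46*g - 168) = (g^2 - 2*g - 3)/(g^2 - g - 42)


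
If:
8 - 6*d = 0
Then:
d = 4/3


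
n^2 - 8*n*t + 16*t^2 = (n - 4*t)^2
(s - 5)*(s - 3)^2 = s^3 - 11*s^2 + 39*s - 45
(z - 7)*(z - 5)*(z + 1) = z^3 - 11*z^2 + 23*z + 35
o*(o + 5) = o^2 + 5*o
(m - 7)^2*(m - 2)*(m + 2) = m^4 - 14*m^3 + 45*m^2 + 56*m - 196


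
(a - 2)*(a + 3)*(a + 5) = a^3 + 6*a^2 - a - 30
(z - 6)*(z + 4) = z^2 - 2*z - 24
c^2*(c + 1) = c^3 + c^2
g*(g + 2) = g^2 + 2*g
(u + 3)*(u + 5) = u^2 + 8*u + 15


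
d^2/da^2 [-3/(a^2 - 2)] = 6*(-3*a^2 - 2)/(a^2 - 2)^3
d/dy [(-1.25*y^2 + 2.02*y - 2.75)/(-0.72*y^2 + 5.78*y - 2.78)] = (-5.7706*y^2 + 2.99*y + 10.2794)/(0.5184*y^4 - 8.3232*y^3 + 37.4116*y^2 - 32.1368*y + 7.7284)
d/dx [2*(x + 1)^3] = 6*(x + 1)^2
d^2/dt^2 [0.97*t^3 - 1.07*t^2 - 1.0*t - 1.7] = 5.82*t - 2.14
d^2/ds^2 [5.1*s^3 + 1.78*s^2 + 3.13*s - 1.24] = 30.6*s + 3.56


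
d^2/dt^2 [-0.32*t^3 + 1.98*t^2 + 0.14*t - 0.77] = 3.96 - 1.92*t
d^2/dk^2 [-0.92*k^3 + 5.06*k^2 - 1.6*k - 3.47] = 10.12 - 5.52*k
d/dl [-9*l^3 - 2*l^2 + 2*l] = -27*l^2 - 4*l + 2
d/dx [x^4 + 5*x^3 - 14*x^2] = x*(4*x^2 + 15*x - 28)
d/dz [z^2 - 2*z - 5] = 2*z - 2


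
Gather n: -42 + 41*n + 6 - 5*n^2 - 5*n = -5*n^2 + 36*n - 36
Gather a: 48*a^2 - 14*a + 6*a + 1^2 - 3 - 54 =48*a^2 - 8*a - 56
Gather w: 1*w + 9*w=10*w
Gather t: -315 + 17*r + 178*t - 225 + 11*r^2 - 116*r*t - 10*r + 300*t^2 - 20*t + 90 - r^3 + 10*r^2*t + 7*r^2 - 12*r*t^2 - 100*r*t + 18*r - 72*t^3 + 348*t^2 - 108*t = -r^3 + 18*r^2 + 25*r - 72*t^3 + t^2*(648 - 12*r) + t*(10*r^2 - 216*r + 50) - 450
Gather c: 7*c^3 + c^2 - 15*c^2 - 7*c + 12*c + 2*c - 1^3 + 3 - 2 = 7*c^3 - 14*c^2 + 7*c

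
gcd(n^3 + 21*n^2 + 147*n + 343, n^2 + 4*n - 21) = n + 7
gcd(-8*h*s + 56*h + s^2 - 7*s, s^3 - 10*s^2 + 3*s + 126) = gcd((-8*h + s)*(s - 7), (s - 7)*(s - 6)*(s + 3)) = s - 7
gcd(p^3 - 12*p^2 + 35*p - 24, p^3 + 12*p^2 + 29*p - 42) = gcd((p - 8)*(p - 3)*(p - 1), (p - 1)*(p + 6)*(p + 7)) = p - 1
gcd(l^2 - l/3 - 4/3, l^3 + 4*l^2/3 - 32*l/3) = 1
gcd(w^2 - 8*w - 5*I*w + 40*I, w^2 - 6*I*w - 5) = w - 5*I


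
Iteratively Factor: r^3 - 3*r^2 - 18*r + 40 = (r - 2)*(r^2 - r - 20) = (r - 2)*(r + 4)*(r - 5)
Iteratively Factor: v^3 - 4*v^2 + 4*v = (v - 2)*(v^2 - 2*v) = v*(v - 2)*(v - 2)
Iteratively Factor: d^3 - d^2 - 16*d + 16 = (d - 1)*(d^2 - 16) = (d - 1)*(d + 4)*(d - 4)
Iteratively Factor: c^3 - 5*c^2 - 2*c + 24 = (c - 4)*(c^2 - c - 6) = (c - 4)*(c + 2)*(c - 3)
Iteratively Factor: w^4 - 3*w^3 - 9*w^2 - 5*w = (w + 1)*(w^3 - 4*w^2 - 5*w) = (w + 1)^2*(w^2 - 5*w) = w*(w + 1)^2*(w - 5)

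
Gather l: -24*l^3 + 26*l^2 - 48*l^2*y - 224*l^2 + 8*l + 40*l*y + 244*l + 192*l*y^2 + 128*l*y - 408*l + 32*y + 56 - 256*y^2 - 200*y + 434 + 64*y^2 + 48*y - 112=-24*l^3 + l^2*(-48*y - 198) + l*(192*y^2 + 168*y - 156) - 192*y^2 - 120*y + 378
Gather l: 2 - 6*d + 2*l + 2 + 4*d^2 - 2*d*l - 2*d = 4*d^2 - 8*d + l*(2 - 2*d) + 4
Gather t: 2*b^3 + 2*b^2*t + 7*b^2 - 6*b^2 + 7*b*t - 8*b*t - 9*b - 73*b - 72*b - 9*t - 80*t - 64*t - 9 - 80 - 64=2*b^3 + b^2 - 154*b + t*(2*b^2 - b - 153) - 153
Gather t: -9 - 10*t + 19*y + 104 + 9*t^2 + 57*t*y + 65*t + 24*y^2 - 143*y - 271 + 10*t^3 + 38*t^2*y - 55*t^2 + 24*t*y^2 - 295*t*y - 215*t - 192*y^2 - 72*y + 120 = 10*t^3 + t^2*(38*y - 46) + t*(24*y^2 - 238*y - 160) - 168*y^2 - 196*y - 56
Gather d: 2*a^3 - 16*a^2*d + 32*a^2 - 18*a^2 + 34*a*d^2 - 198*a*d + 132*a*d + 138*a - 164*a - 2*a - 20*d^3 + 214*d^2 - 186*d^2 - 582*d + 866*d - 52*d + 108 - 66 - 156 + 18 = 2*a^3 + 14*a^2 - 28*a - 20*d^3 + d^2*(34*a + 28) + d*(-16*a^2 - 66*a + 232) - 96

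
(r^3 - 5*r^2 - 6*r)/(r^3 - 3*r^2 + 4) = r*(r - 6)/(r^2 - 4*r + 4)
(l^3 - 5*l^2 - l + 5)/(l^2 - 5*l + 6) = (l^3 - 5*l^2 - l + 5)/(l^2 - 5*l + 6)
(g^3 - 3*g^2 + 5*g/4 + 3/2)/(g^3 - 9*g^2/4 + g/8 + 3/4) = 2*(2*g - 3)/(4*g - 3)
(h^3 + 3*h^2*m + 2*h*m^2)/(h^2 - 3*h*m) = (h^2 + 3*h*m + 2*m^2)/(h - 3*m)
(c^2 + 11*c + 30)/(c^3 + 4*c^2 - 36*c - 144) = (c + 5)/(c^2 - 2*c - 24)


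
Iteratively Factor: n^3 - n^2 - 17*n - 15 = (n + 3)*(n^2 - 4*n - 5) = (n - 5)*(n + 3)*(n + 1)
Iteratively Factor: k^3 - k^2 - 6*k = (k + 2)*(k^2 - 3*k) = (k - 3)*(k + 2)*(k)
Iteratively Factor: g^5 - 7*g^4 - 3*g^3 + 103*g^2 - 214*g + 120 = (g - 5)*(g^4 - 2*g^3 - 13*g^2 + 38*g - 24) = (g - 5)*(g - 2)*(g^3 - 13*g + 12) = (g - 5)*(g - 2)*(g - 1)*(g^2 + g - 12) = (g - 5)*(g - 3)*(g - 2)*(g - 1)*(g + 4)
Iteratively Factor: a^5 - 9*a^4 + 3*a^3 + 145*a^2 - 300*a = (a)*(a^4 - 9*a^3 + 3*a^2 + 145*a - 300) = a*(a - 5)*(a^3 - 4*a^2 - 17*a + 60) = a*(a - 5)*(a + 4)*(a^2 - 8*a + 15) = a*(a - 5)*(a - 3)*(a + 4)*(a - 5)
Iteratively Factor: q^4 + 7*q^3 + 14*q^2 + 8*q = (q)*(q^3 + 7*q^2 + 14*q + 8) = q*(q + 2)*(q^2 + 5*q + 4) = q*(q + 1)*(q + 2)*(q + 4)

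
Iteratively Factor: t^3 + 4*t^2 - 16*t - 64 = (t + 4)*(t^2 - 16) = (t + 4)^2*(t - 4)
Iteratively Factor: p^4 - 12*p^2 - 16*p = (p + 2)*(p^3 - 2*p^2 - 8*p) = (p - 4)*(p + 2)*(p^2 + 2*p) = (p - 4)*(p + 2)^2*(p)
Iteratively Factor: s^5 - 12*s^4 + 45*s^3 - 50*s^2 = (s)*(s^4 - 12*s^3 + 45*s^2 - 50*s) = s*(s - 5)*(s^3 - 7*s^2 + 10*s) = s*(s - 5)^2*(s^2 - 2*s) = s^2*(s - 5)^2*(s - 2)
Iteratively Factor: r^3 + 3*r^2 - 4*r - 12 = (r + 3)*(r^2 - 4) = (r + 2)*(r + 3)*(r - 2)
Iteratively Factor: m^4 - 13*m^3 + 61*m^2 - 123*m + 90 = (m - 5)*(m^3 - 8*m^2 + 21*m - 18) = (m - 5)*(m - 2)*(m^2 - 6*m + 9) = (m - 5)*(m - 3)*(m - 2)*(m - 3)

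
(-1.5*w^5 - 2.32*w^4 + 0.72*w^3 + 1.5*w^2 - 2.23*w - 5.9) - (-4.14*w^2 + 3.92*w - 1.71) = -1.5*w^5 - 2.32*w^4 + 0.72*w^3 + 5.64*w^2 - 6.15*w - 4.19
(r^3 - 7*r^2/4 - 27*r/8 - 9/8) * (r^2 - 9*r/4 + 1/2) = r^5 - 4*r^4 + 17*r^3/16 + 179*r^2/32 + 27*r/32 - 9/16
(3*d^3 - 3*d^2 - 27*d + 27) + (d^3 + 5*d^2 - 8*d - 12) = 4*d^3 + 2*d^2 - 35*d + 15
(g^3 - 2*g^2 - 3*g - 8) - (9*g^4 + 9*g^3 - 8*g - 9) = -9*g^4 - 8*g^3 - 2*g^2 + 5*g + 1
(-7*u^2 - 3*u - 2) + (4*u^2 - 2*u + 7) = -3*u^2 - 5*u + 5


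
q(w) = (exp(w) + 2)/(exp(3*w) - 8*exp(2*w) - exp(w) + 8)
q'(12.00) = 0.00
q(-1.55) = 0.30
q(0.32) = -0.57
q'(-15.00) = 0.00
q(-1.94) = 0.28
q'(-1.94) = 0.04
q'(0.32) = 2.06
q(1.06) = -0.13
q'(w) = (exp(w) + 2)*(-3*exp(3*w) + 16*exp(2*w) + exp(w))/(exp(3*w) - 8*exp(2*w) - exp(w) + 8)^2 + exp(w)/(exp(3*w) - 8*exp(2*w) - exp(w) + 8) = ((exp(w) + 2)*(-3*exp(2*w) + 16*exp(w) + 1) + exp(3*w) - 8*exp(2*w) - exp(w) + 8)*exp(w)/(exp(3*w) - 8*exp(2*w) - exp(w) + 8)^2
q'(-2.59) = 0.01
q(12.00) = 0.00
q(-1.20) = 0.33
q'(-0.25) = 3.39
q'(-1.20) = 0.12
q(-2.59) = 0.26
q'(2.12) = -12.03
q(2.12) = 0.46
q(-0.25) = 0.98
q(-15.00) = 0.25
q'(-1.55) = 0.06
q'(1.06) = 0.15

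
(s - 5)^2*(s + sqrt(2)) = s^3 - 10*s^2 + sqrt(2)*s^2 - 10*sqrt(2)*s + 25*s + 25*sqrt(2)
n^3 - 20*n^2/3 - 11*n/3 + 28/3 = (n - 7)*(n - 1)*(n + 4/3)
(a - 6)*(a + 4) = a^2 - 2*a - 24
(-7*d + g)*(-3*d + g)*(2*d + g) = 42*d^3 + d^2*g - 8*d*g^2 + g^3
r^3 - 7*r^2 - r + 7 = (r - 7)*(r - 1)*(r + 1)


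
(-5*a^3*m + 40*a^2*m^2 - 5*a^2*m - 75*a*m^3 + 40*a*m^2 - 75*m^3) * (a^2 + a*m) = -5*a^5*m + 35*a^4*m^2 - 5*a^4*m - 35*a^3*m^3 + 35*a^3*m^2 - 75*a^2*m^4 - 35*a^2*m^3 - 75*a*m^4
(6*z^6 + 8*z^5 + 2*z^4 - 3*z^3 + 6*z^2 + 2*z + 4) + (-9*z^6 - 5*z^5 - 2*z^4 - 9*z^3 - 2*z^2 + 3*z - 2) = -3*z^6 + 3*z^5 - 12*z^3 + 4*z^2 + 5*z + 2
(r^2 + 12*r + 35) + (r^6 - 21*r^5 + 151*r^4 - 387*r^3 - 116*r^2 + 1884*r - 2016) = r^6 - 21*r^5 + 151*r^4 - 387*r^3 - 115*r^2 + 1896*r - 1981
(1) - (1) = 0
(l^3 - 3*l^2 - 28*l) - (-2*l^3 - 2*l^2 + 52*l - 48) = 3*l^3 - l^2 - 80*l + 48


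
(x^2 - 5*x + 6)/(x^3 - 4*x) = (x - 3)/(x*(x + 2))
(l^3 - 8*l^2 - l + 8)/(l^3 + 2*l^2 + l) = (l^2 - 9*l + 8)/(l*(l + 1))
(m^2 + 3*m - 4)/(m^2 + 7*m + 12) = (m - 1)/(m + 3)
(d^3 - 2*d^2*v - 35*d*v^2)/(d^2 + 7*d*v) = (d^2 - 2*d*v - 35*v^2)/(d + 7*v)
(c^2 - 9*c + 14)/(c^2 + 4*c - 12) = (c - 7)/(c + 6)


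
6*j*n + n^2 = n*(6*j + n)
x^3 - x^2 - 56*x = x*(x - 8)*(x + 7)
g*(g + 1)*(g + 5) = g^3 + 6*g^2 + 5*g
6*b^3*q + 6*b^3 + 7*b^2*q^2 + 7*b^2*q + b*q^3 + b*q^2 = (b + q)*(6*b + q)*(b*q + b)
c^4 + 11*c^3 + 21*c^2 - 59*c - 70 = (c - 2)*(c + 1)*(c + 5)*(c + 7)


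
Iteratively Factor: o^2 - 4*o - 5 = (o + 1)*(o - 5)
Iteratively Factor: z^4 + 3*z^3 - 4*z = (z + 2)*(z^3 + z^2 - 2*z) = (z - 1)*(z + 2)*(z^2 + 2*z) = (z - 1)*(z + 2)^2*(z)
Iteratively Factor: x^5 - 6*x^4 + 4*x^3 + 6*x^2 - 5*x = (x - 1)*(x^4 - 5*x^3 - x^2 + 5*x) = (x - 1)*(x + 1)*(x^3 - 6*x^2 + 5*x) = (x - 5)*(x - 1)*(x + 1)*(x^2 - x) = (x - 5)*(x - 1)^2*(x + 1)*(x)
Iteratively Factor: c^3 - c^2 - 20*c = (c - 5)*(c^2 + 4*c) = c*(c - 5)*(c + 4)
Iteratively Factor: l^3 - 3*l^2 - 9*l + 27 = (l - 3)*(l^2 - 9) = (l - 3)*(l + 3)*(l - 3)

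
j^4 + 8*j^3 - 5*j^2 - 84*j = j*(j - 3)*(j + 4)*(j + 7)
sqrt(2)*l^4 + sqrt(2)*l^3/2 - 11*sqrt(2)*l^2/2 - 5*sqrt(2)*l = l*(l - 5/2)*(l + 2)*(sqrt(2)*l + sqrt(2))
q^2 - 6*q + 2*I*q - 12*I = (q - 6)*(q + 2*I)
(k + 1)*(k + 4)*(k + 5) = k^3 + 10*k^2 + 29*k + 20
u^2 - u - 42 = (u - 7)*(u + 6)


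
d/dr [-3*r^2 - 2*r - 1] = -6*r - 2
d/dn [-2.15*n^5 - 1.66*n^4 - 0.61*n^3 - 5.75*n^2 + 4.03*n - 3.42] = -10.75*n^4 - 6.64*n^3 - 1.83*n^2 - 11.5*n + 4.03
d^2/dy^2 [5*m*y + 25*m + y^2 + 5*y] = 2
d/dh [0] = 0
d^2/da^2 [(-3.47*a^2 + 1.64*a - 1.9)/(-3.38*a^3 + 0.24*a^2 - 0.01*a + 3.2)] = (79.2853360000001*a^6 - 112.416096*a^5 + 267.754812*a^4 + 500.719392*a^3 - 227.80668*a^2 + 130.83216*a + 68.04262)/(38.614472*a^9 - 8.225568*a^8 + 0.926796*a^7 - 109.736736*a^6 + 15.577782*a^5 - 1.201992*a^4 + 103.879681*a^3 - 7.37376*a^2 + 0.3072*a - 32.768)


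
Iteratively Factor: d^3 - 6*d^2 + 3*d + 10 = (d - 2)*(d^2 - 4*d - 5) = (d - 5)*(d - 2)*(d + 1)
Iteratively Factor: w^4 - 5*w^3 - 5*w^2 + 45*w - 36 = (w - 4)*(w^3 - w^2 - 9*w + 9) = (w - 4)*(w - 3)*(w^2 + 2*w - 3) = (w - 4)*(w - 3)*(w + 3)*(w - 1)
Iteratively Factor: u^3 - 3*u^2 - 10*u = (u)*(u^2 - 3*u - 10) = u*(u + 2)*(u - 5)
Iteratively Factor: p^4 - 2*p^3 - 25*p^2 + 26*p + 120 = (p - 3)*(p^3 + p^2 - 22*p - 40) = (p - 5)*(p - 3)*(p^2 + 6*p + 8) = (p - 5)*(p - 3)*(p + 4)*(p + 2)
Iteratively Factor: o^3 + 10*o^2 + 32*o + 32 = (o + 4)*(o^2 + 6*o + 8) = (o + 2)*(o + 4)*(o + 4)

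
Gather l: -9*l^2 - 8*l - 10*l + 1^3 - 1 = -9*l^2 - 18*l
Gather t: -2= -2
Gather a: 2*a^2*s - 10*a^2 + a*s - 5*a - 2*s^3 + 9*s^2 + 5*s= a^2*(2*s - 10) + a*(s - 5) - 2*s^3 + 9*s^2 + 5*s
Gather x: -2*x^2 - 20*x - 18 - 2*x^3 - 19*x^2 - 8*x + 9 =-2*x^3 - 21*x^2 - 28*x - 9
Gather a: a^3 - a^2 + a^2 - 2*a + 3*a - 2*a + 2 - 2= a^3 - a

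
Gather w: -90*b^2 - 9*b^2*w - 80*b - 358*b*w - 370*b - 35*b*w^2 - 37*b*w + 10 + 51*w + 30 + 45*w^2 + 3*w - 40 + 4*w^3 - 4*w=-90*b^2 - 450*b + 4*w^3 + w^2*(45 - 35*b) + w*(-9*b^2 - 395*b + 50)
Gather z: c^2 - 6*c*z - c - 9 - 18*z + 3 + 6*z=c^2 - c + z*(-6*c - 12) - 6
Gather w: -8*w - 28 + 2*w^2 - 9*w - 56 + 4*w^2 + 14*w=6*w^2 - 3*w - 84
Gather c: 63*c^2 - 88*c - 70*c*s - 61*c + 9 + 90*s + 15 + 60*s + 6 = 63*c^2 + c*(-70*s - 149) + 150*s + 30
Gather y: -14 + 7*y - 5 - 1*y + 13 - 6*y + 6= 0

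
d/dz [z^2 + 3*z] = 2*z + 3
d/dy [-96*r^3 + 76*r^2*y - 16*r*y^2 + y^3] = 76*r^2 - 32*r*y + 3*y^2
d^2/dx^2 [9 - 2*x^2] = -4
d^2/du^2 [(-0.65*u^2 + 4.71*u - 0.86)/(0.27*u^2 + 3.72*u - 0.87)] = (-5.55111512312578e-17*u^4 + 1.992438*u^3 - 1.292274*u^2 + 1.45556999999999*u + 5.296842)/(0.019683*u^6 + 0.813564*u^5 + 11.018835*u^4 + 46.23588*u^3 - 35.505135*u^2 + 8.447004*u - 0.658503)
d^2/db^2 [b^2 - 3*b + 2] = 2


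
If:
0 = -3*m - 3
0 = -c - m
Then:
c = 1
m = -1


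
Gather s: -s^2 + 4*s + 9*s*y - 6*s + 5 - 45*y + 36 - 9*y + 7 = -s^2 + s*(9*y - 2) - 54*y + 48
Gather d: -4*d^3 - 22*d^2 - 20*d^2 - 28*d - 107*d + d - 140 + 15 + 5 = -4*d^3 - 42*d^2 - 134*d - 120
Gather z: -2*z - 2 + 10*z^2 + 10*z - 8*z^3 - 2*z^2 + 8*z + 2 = -8*z^3 + 8*z^2 + 16*z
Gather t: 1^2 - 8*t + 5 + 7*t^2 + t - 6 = 7*t^2 - 7*t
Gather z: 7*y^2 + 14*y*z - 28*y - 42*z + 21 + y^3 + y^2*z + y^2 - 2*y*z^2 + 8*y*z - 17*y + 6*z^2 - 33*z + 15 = y^3 + 8*y^2 - 45*y + z^2*(6 - 2*y) + z*(y^2 + 22*y - 75) + 36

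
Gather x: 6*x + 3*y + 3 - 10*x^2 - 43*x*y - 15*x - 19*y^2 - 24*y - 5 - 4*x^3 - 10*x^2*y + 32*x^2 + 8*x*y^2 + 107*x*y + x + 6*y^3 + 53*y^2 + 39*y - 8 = -4*x^3 + x^2*(22 - 10*y) + x*(8*y^2 + 64*y - 8) + 6*y^3 + 34*y^2 + 18*y - 10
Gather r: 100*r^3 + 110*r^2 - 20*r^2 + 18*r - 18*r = 100*r^3 + 90*r^2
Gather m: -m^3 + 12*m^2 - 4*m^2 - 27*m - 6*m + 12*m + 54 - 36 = -m^3 + 8*m^2 - 21*m + 18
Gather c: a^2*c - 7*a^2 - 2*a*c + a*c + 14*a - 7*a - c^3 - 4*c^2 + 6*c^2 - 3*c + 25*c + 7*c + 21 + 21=-7*a^2 + 7*a - c^3 + 2*c^2 + c*(a^2 - a + 29) + 42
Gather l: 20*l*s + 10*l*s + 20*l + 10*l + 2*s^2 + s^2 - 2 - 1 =l*(30*s + 30) + 3*s^2 - 3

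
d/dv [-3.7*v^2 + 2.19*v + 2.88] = 2.19 - 7.4*v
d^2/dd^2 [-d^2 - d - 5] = -2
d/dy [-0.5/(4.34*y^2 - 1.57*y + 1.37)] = (4.34*y - 0.785)/(4.34*y^2 - 1.57*y + 1.37)^2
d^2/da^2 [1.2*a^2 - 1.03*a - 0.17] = 2.40000000000000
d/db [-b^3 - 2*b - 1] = -3*b^2 - 2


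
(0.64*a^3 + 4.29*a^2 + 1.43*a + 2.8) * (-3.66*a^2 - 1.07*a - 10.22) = -2.3424*a^5 - 16.3862*a^4 - 16.3649*a^3 - 55.6219*a^2 - 17.6106*a - 28.616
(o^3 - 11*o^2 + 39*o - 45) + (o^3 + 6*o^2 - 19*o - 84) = 2*o^3 - 5*o^2 + 20*o - 129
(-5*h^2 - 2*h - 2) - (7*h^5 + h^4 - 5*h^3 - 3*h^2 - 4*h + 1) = -7*h^5 - h^4 + 5*h^3 - 2*h^2 + 2*h - 3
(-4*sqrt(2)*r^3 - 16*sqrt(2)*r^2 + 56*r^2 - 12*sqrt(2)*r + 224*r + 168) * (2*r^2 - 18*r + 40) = -8*sqrt(2)*r^5 + 40*sqrt(2)*r^4 + 112*r^4 - 560*r^3 + 104*sqrt(2)*r^3 - 1456*r^2 - 424*sqrt(2)*r^2 - 480*sqrt(2)*r + 5936*r + 6720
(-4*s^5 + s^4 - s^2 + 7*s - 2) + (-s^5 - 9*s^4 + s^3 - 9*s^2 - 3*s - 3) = -5*s^5 - 8*s^4 + s^3 - 10*s^2 + 4*s - 5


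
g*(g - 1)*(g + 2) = g^3 + g^2 - 2*g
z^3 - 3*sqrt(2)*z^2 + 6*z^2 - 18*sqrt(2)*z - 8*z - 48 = (z + 6)*(z - 4*sqrt(2))*(z + sqrt(2))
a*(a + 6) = a^2 + 6*a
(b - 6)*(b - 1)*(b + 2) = b^3 - 5*b^2 - 8*b + 12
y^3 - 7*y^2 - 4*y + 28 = (y - 7)*(y - 2)*(y + 2)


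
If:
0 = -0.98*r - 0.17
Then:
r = -0.17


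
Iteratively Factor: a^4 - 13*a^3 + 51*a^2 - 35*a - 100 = (a + 1)*(a^3 - 14*a^2 + 65*a - 100) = (a - 4)*(a + 1)*(a^2 - 10*a + 25) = (a - 5)*(a - 4)*(a + 1)*(a - 5)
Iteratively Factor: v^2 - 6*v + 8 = (v - 2)*(v - 4)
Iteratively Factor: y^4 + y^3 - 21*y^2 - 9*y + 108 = (y - 3)*(y^3 + 4*y^2 - 9*y - 36) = (y - 3)*(y + 3)*(y^2 + y - 12) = (y - 3)^2*(y + 3)*(y + 4)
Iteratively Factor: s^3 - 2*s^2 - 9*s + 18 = (s - 2)*(s^2 - 9) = (s - 3)*(s - 2)*(s + 3)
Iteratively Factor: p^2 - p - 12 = (p - 4)*(p + 3)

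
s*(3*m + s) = 3*m*s + s^2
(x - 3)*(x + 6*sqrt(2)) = x^2 - 3*x + 6*sqrt(2)*x - 18*sqrt(2)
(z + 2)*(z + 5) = z^2 + 7*z + 10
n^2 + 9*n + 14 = (n + 2)*(n + 7)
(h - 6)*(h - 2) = h^2 - 8*h + 12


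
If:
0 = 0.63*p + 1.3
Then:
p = -2.06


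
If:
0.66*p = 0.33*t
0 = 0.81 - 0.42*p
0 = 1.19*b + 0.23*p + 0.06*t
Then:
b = -0.57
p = 1.93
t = 3.86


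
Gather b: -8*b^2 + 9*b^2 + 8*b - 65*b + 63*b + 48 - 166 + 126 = b^2 + 6*b + 8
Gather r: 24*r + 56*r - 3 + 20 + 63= 80*r + 80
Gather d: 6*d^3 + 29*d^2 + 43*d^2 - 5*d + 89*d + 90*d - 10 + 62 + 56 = 6*d^3 + 72*d^2 + 174*d + 108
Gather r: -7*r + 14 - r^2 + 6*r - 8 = -r^2 - r + 6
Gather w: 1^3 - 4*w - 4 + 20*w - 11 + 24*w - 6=40*w - 20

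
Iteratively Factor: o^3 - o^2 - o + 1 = (o - 1)*(o^2 - 1) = (o - 1)*(o + 1)*(o - 1)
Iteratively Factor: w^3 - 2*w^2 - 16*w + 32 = (w - 2)*(w^2 - 16) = (w - 4)*(w - 2)*(w + 4)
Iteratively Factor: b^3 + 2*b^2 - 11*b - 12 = (b + 1)*(b^2 + b - 12) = (b + 1)*(b + 4)*(b - 3)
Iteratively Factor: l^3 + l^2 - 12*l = (l - 3)*(l^2 + 4*l) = (l - 3)*(l + 4)*(l)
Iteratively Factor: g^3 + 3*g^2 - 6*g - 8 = (g - 2)*(g^2 + 5*g + 4) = (g - 2)*(g + 4)*(g + 1)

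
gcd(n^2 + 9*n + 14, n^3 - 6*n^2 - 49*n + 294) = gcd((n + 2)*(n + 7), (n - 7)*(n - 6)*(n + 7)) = n + 7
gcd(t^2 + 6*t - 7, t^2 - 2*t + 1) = t - 1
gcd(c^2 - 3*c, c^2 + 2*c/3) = c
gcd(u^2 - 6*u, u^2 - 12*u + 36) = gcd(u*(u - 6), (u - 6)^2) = u - 6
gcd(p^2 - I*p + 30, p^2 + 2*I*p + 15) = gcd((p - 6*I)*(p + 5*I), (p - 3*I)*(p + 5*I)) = p + 5*I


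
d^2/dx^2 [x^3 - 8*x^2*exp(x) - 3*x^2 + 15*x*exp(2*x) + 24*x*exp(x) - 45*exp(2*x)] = -8*x^2*exp(x) + 60*x*exp(2*x) - 8*x*exp(x) + 6*x - 120*exp(2*x) + 32*exp(x) - 6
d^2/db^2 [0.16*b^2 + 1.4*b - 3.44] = 0.320000000000000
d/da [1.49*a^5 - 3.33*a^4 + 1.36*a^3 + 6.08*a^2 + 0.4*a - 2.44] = 7.45*a^4 - 13.32*a^3 + 4.08*a^2 + 12.16*a + 0.4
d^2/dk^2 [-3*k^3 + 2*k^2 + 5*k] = 4 - 18*k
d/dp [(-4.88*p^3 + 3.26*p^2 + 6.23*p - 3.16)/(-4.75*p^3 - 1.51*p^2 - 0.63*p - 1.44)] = (1.4210854715202e-14*p^5 + 22.8538*p^4 + 65.3338*p^3 - 16.5949*p^2 - 18.932*p - 10.962)/(22.5625*p^6 + 14.345*p^5 + 8.2651*p^4 + 15.5826*p^3 + 4.7457*p^2 + 1.8144*p + 2.0736)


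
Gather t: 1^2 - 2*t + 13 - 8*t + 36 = 50 - 10*t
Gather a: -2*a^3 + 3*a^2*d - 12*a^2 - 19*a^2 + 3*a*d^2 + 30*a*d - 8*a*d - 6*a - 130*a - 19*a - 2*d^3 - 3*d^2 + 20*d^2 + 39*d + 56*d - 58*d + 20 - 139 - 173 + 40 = -2*a^3 + a^2*(3*d - 31) + a*(3*d^2 + 22*d - 155) - 2*d^3 + 17*d^2 + 37*d - 252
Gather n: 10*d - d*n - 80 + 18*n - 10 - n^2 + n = 10*d - n^2 + n*(19 - d) - 90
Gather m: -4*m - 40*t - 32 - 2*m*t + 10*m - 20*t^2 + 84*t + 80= m*(6 - 2*t) - 20*t^2 + 44*t + 48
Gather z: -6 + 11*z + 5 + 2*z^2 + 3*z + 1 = 2*z^2 + 14*z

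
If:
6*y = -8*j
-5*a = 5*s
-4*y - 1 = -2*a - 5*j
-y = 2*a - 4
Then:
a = 64/35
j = -9/35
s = -64/35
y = 12/35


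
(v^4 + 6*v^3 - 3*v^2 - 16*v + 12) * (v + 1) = v^5 + 7*v^4 + 3*v^3 - 19*v^2 - 4*v + 12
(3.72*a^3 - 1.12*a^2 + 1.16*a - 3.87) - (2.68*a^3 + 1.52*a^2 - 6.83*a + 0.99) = 1.04*a^3 - 2.64*a^2 + 7.99*a - 4.86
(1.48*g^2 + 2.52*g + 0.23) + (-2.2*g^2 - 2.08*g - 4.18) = -0.72*g^2 + 0.44*g - 3.95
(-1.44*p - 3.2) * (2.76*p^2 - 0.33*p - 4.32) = -3.9744*p^3 - 8.3568*p^2 + 7.2768*p + 13.824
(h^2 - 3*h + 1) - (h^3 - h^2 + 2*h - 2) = -h^3 + 2*h^2 - 5*h + 3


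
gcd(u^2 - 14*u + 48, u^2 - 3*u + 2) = 1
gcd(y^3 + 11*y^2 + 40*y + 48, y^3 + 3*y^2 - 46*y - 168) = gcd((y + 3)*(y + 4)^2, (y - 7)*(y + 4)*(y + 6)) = y + 4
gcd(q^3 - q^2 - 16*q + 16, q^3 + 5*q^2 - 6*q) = q - 1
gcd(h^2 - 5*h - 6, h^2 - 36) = h - 6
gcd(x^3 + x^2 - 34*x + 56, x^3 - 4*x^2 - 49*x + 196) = x^2 + 3*x - 28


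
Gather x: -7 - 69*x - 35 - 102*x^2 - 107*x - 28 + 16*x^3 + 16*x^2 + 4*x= 16*x^3 - 86*x^2 - 172*x - 70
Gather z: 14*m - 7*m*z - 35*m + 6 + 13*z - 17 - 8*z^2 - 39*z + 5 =-21*m - 8*z^2 + z*(-7*m - 26) - 6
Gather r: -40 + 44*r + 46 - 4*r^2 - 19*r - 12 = -4*r^2 + 25*r - 6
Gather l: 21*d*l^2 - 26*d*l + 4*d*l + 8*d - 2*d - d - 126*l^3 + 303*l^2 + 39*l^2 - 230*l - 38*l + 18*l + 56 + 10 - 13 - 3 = 5*d - 126*l^3 + l^2*(21*d + 342) + l*(-22*d - 250) + 50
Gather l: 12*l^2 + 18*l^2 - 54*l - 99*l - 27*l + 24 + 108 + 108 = 30*l^2 - 180*l + 240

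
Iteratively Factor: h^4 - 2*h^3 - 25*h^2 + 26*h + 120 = (h + 4)*(h^3 - 6*h^2 - h + 30) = (h - 5)*(h + 4)*(h^2 - h - 6) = (h - 5)*(h - 3)*(h + 4)*(h + 2)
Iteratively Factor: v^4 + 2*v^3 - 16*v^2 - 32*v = (v - 4)*(v^3 + 6*v^2 + 8*v) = (v - 4)*(v + 4)*(v^2 + 2*v) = v*(v - 4)*(v + 4)*(v + 2)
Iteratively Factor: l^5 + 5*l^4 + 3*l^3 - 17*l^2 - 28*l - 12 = (l + 1)*(l^4 + 4*l^3 - l^2 - 16*l - 12) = (l + 1)*(l + 3)*(l^3 + l^2 - 4*l - 4) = (l + 1)*(l + 2)*(l + 3)*(l^2 - l - 2) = (l + 1)^2*(l + 2)*(l + 3)*(l - 2)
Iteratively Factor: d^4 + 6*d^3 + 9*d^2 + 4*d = (d + 1)*(d^3 + 5*d^2 + 4*d) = (d + 1)*(d + 4)*(d^2 + d) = d*(d + 1)*(d + 4)*(d + 1)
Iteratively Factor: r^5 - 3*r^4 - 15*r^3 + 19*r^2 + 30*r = (r - 2)*(r^4 - r^3 - 17*r^2 - 15*r) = (r - 2)*(r + 1)*(r^3 - 2*r^2 - 15*r) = (r - 2)*(r + 1)*(r + 3)*(r^2 - 5*r) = r*(r - 2)*(r + 1)*(r + 3)*(r - 5)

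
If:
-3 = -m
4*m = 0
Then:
No Solution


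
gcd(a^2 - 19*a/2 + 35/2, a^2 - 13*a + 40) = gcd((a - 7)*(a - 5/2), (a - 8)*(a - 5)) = 1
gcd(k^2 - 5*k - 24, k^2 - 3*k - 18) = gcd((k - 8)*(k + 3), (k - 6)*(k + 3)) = k + 3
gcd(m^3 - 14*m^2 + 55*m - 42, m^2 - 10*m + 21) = m - 7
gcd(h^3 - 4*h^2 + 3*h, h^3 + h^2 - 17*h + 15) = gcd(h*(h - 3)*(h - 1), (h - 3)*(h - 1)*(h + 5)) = h^2 - 4*h + 3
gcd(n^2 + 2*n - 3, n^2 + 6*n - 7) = n - 1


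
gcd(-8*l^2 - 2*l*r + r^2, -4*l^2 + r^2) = 2*l + r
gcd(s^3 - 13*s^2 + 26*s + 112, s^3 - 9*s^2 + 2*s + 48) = s^2 - 6*s - 16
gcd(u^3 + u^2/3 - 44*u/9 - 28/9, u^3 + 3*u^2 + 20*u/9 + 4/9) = u^2 + 8*u/3 + 4/3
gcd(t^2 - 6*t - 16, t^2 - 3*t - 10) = t + 2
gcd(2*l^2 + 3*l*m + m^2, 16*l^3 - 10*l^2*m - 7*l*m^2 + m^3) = 2*l + m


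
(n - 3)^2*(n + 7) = n^3 + n^2 - 33*n + 63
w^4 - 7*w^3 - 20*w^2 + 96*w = w*(w - 8)*(w - 3)*(w + 4)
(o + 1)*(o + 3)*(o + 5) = o^3 + 9*o^2 + 23*o + 15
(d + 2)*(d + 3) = d^2 + 5*d + 6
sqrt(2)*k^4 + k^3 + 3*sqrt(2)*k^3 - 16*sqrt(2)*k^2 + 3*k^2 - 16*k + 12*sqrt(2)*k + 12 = (k - 2)*(k - 1)*(k + 6)*(sqrt(2)*k + 1)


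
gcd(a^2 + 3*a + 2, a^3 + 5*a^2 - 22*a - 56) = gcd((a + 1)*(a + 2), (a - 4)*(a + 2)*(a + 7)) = a + 2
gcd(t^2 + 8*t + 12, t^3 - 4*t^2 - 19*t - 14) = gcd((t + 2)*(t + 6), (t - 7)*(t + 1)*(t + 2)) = t + 2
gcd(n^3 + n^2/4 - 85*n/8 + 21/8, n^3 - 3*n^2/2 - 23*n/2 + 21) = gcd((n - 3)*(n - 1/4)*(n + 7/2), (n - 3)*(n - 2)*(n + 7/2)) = n^2 + n/2 - 21/2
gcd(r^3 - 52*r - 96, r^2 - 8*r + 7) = 1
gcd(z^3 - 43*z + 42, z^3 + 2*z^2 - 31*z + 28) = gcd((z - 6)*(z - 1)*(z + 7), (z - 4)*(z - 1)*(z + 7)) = z^2 + 6*z - 7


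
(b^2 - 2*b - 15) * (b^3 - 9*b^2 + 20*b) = b^5 - 11*b^4 + 23*b^3 + 95*b^2 - 300*b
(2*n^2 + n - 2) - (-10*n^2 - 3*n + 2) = 12*n^2 + 4*n - 4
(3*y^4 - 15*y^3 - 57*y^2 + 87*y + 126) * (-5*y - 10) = -15*y^5 + 45*y^4 + 435*y^3 + 135*y^2 - 1500*y - 1260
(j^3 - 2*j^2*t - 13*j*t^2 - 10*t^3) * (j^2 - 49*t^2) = j^5 - 2*j^4*t - 62*j^3*t^2 + 88*j^2*t^3 + 637*j*t^4 + 490*t^5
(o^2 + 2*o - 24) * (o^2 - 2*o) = o^4 - 28*o^2 + 48*o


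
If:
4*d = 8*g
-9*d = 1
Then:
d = -1/9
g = -1/18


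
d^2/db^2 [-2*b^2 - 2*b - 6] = -4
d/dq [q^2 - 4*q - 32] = 2*q - 4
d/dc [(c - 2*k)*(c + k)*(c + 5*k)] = 3*c^2 + 8*c*k - 7*k^2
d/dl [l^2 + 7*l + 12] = 2*l + 7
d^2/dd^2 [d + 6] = 0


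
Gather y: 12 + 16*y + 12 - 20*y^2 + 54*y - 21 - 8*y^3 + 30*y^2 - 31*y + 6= -8*y^3 + 10*y^2 + 39*y + 9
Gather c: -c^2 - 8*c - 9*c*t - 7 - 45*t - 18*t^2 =-c^2 + c*(-9*t - 8) - 18*t^2 - 45*t - 7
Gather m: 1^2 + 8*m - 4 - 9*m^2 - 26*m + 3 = -9*m^2 - 18*m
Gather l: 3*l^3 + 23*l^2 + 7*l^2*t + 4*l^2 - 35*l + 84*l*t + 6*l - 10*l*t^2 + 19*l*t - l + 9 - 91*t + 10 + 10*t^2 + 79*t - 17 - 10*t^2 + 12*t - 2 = 3*l^3 + l^2*(7*t + 27) + l*(-10*t^2 + 103*t - 30)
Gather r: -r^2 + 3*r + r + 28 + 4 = -r^2 + 4*r + 32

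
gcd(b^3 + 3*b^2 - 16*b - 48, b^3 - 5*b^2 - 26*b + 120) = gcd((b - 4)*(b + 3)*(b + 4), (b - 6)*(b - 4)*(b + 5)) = b - 4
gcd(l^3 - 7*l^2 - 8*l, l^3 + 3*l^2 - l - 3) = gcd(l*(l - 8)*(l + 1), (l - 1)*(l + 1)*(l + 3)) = l + 1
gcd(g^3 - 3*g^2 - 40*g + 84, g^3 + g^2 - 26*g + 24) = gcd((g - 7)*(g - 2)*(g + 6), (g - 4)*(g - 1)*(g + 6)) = g + 6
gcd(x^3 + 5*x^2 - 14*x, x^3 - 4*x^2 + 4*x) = x^2 - 2*x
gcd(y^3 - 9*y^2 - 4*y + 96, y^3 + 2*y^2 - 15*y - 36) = y^2 - y - 12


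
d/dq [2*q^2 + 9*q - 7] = 4*q + 9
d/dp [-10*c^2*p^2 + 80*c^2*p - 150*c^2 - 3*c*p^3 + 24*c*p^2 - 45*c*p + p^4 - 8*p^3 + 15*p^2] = -20*c^2*p + 80*c^2 - 9*c*p^2 + 48*c*p - 45*c + 4*p^3 - 24*p^2 + 30*p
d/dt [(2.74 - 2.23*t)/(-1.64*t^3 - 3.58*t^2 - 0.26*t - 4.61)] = (-7.3144*t^3 + 5.4974*t^2 + 19.6184*t + 10.9927)/(2.6896*t^6 + 11.7424*t^5 + 13.6692*t^4 + 16.9824*t^3 + 33.0752*t^2 + 2.3972*t + 21.2521)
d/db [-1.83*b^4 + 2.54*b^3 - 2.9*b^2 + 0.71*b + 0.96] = -7.32*b^3 + 7.62*b^2 - 5.8*b + 0.71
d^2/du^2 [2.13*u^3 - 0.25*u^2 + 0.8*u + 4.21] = 12.78*u - 0.5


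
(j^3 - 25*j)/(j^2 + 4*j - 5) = j*(j - 5)/(j - 1)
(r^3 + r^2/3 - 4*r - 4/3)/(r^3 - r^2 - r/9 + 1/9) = 3*(r^2 - 4)/(3*r^2 - 4*r + 1)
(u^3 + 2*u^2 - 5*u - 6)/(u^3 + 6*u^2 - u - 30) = (u + 1)/(u + 5)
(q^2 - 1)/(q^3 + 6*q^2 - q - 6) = 1/(q + 6)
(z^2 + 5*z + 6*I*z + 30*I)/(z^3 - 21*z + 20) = (z + 6*I)/(z^2 - 5*z + 4)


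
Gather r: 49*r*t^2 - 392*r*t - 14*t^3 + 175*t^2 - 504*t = r*(49*t^2 - 392*t) - 14*t^3 + 175*t^2 - 504*t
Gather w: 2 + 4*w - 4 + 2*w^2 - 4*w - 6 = 2*w^2 - 8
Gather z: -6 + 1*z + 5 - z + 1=0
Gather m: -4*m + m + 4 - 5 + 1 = -3*m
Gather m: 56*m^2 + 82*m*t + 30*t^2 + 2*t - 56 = 56*m^2 + 82*m*t + 30*t^2 + 2*t - 56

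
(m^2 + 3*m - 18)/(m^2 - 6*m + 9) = (m + 6)/(m - 3)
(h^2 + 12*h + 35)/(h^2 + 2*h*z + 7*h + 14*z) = (h + 5)/(h + 2*z)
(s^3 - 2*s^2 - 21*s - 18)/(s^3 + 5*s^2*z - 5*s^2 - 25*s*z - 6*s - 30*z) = (s + 3)/(s + 5*z)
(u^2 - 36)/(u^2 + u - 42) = (u + 6)/(u + 7)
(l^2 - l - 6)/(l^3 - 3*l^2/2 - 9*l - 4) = 2*(l - 3)/(2*l^2 - 7*l - 4)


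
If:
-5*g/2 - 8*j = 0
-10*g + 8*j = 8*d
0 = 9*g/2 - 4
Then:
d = -25/18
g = 8/9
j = -5/18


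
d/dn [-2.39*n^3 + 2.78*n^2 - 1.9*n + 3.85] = -7.17*n^2 + 5.56*n - 1.9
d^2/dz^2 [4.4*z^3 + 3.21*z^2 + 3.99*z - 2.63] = 26.4*z + 6.42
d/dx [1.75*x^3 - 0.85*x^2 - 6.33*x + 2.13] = 5.25*x^2 - 1.7*x - 6.33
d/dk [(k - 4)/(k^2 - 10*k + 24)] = -1/(k^2 - 12*k + 36)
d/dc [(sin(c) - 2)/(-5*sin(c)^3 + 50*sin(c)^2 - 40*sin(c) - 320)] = 2*(sin(c)^3 - 8*sin(c)^2 + 20*sin(c) - 40)*cos(c)/(5*(sin(c)^3 - 10*sin(c)^2 + 8*sin(c) + 64)^2)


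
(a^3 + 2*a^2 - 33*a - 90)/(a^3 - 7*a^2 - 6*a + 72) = (a + 5)/(a - 4)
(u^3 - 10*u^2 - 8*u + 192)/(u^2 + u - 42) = (u^2 - 4*u - 32)/(u + 7)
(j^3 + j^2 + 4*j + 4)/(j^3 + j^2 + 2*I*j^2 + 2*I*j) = (j - 2*I)/j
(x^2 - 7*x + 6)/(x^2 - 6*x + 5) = (x - 6)/(x - 5)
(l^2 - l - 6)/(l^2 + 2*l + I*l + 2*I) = (l - 3)/(l + I)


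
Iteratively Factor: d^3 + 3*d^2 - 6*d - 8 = (d + 1)*(d^2 + 2*d - 8) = (d + 1)*(d + 4)*(d - 2)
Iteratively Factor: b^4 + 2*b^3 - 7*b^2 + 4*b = (b)*(b^3 + 2*b^2 - 7*b + 4) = b*(b - 1)*(b^2 + 3*b - 4) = b*(b - 1)^2*(b + 4)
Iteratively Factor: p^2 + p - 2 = (p - 1)*(p + 2)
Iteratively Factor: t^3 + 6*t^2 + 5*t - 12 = (t + 4)*(t^2 + 2*t - 3) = (t - 1)*(t + 4)*(t + 3)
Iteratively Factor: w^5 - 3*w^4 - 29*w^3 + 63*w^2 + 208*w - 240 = (w - 5)*(w^4 + 2*w^3 - 19*w^2 - 32*w + 48) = (w - 5)*(w + 3)*(w^3 - w^2 - 16*w + 16) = (w - 5)*(w - 1)*(w + 3)*(w^2 - 16) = (w - 5)*(w - 4)*(w - 1)*(w + 3)*(w + 4)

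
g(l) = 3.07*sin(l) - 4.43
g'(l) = 3.07*cos(l)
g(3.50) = -5.51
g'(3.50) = -2.87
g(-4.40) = -1.51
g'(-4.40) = -0.94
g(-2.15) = -7.00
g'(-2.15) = -1.68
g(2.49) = -2.57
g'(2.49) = -2.44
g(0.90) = -2.03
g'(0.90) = 1.91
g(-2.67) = -5.82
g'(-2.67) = -2.73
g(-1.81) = -7.41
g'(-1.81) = -0.73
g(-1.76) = -7.45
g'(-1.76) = -0.58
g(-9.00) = -5.70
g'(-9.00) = -2.80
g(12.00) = -6.08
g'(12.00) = 2.59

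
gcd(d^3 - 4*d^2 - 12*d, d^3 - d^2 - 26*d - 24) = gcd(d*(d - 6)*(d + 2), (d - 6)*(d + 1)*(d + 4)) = d - 6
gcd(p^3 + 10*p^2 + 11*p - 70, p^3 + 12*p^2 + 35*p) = p^2 + 12*p + 35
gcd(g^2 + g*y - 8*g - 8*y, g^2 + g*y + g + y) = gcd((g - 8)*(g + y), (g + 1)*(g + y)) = g + y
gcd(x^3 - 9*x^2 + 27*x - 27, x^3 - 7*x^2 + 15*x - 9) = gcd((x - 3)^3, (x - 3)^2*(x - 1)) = x^2 - 6*x + 9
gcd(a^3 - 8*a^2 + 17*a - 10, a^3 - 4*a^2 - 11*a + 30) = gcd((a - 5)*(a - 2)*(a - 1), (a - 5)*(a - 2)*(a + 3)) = a^2 - 7*a + 10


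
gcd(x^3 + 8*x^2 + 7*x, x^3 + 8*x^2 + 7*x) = x^3 + 8*x^2 + 7*x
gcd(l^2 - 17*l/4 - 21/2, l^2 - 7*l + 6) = l - 6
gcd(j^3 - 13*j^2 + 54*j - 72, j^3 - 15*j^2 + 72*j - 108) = j^2 - 9*j + 18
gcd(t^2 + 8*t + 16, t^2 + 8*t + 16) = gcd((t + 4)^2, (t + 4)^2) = t^2 + 8*t + 16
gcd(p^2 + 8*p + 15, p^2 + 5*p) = p + 5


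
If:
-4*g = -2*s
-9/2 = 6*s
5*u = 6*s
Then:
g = -3/8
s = -3/4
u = -9/10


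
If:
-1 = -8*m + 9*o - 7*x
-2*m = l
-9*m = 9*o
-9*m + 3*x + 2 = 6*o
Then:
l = -17/36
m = 17/72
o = -17/72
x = -31/72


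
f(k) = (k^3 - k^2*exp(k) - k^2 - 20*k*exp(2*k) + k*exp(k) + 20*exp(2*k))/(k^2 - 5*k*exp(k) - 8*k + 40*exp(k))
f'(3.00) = -55.87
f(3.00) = -33.34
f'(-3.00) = 0.60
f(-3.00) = -1.02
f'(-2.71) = 0.59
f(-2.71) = -0.85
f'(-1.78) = 0.56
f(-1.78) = -0.31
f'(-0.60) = 0.44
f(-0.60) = 0.30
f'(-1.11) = 0.52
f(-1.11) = 0.05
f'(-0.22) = 0.32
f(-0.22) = 0.44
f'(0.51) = -0.39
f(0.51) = 0.47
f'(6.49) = -17687.27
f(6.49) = -9600.53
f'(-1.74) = 0.56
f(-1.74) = -0.29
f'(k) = (-k^2*exp(k) + 3*k^2 - 40*k*exp(2*k) - k*exp(k) - 2*k + 20*exp(2*k) + exp(k))/(k^2 - 5*k*exp(k) - 8*k + 40*exp(k)) + (5*k*exp(k) - 2*k - 35*exp(k) + 8)*(k^3 - k^2*exp(k) - k^2 - 20*k*exp(2*k) + k*exp(k) + 20*exp(2*k))/(k^2 - 5*k*exp(k) - 8*k + 40*exp(k))^2 = (4*k^2*exp(k) + k^2 - 36*k*exp(k) - 16*k + 4*exp(k) + 8)/(k^2 - 16*k + 64)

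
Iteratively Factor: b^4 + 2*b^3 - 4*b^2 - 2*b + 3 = (b - 1)*(b^3 + 3*b^2 - b - 3) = (b - 1)^2*(b^2 + 4*b + 3) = (b - 1)^2*(b + 3)*(b + 1)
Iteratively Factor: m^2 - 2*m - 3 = (m - 3)*(m + 1)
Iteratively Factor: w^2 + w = (w + 1)*(w)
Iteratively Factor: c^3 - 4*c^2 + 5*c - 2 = (c - 1)*(c^2 - 3*c + 2) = (c - 1)^2*(c - 2)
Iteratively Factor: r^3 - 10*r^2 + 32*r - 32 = (r - 2)*(r^2 - 8*r + 16) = (r - 4)*(r - 2)*(r - 4)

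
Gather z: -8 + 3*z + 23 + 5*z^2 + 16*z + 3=5*z^2 + 19*z + 18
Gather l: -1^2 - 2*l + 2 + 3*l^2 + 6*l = 3*l^2 + 4*l + 1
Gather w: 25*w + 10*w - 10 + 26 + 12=35*w + 28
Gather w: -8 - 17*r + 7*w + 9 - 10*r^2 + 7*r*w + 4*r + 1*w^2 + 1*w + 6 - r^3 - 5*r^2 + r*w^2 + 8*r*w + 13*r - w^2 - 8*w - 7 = -r^3 - 15*r^2 + r*w^2 + 15*r*w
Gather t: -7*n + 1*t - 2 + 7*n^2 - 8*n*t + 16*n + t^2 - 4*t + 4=7*n^2 + 9*n + t^2 + t*(-8*n - 3) + 2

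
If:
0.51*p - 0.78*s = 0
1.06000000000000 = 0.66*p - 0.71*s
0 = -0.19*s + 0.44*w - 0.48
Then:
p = 5.41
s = 3.54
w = 2.62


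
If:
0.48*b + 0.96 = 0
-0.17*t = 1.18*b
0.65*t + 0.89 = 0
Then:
No Solution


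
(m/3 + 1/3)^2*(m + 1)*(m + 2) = m^4/9 + 5*m^3/9 + m^2 + 7*m/9 + 2/9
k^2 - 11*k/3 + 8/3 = (k - 8/3)*(k - 1)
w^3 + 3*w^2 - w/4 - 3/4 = (w - 1/2)*(w + 1/2)*(w + 3)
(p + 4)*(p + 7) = p^2 + 11*p + 28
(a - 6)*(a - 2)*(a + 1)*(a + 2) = a^4 - 5*a^3 - 10*a^2 + 20*a + 24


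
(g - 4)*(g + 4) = g^2 - 16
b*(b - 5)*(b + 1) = b^3 - 4*b^2 - 5*b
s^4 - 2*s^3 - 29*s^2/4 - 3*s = s*(s - 4)*(s + 1/2)*(s + 3/2)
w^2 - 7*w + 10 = (w - 5)*(w - 2)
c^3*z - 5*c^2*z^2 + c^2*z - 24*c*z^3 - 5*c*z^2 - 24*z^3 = (c - 8*z)*(c + 3*z)*(c*z + z)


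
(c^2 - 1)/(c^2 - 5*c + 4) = (c + 1)/(c - 4)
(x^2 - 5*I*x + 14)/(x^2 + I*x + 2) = (x - 7*I)/(x - I)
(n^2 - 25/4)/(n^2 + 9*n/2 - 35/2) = (n + 5/2)/(n + 7)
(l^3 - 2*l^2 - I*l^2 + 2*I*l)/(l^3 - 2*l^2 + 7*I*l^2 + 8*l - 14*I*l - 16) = l/(l + 8*I)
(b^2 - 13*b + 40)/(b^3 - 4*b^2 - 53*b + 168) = (b - 5)/(b^2 + 4*b - 21)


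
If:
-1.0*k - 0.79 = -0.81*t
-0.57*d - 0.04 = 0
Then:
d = -0.07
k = 0.81*t - 0.79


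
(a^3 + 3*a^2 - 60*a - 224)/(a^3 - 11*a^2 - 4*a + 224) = (a + 7)/(a - 7)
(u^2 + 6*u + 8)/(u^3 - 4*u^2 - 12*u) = (u + 4)/(u*(u - 6))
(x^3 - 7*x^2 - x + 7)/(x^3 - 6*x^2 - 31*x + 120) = (x^3 - 7*x^2 - x + 7)/(x^3 - 6*x^2 - 31*x + 120)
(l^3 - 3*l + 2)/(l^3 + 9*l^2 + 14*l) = (l^2 - 2*l + 1)/(l*(l + 7))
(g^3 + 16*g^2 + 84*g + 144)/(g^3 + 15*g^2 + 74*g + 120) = (g + 6)/(g + 5)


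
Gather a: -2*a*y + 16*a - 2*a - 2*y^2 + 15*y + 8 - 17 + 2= a*(14 - 2*y) - 2*y^2 + 15*y - 7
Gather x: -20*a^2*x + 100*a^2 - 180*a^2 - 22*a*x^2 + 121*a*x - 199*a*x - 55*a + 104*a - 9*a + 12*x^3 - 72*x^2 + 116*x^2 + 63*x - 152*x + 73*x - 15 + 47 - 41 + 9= -80*a^2 + 40*a + 12*x^3 + x^2*(44 - 22*a) + x*(-20*a^2 - 78*a - 16)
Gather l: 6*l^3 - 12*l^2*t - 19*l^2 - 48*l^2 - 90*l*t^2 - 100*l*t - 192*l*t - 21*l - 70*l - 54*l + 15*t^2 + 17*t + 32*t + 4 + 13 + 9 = 6*l^3 + l^2*(-12*t - 67) + l*(-90*t^2 - 292*t - 145) + 15*t^2 + 49*t + 26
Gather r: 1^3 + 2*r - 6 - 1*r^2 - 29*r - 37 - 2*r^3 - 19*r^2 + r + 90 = -2*r^3 - 20*r^2 - 26*r + 48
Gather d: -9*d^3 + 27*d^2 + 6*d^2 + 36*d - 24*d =-9*d^3 + 33*d^2 + 12*d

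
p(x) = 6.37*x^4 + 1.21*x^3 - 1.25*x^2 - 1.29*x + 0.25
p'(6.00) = 5618.07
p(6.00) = 8464.39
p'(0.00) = -1.29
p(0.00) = 0.25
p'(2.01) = 215.26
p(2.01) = 106.41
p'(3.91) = 1567.54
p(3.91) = 1537.26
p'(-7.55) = -10741.29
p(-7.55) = 20115.94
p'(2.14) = 259.70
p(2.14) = 137.22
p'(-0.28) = -0.86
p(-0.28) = 0.53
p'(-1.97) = -177.08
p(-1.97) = 84.63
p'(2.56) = 443.58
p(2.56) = 282.65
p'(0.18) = -1.47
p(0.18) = -0.01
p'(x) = 25.48*x^3 + 3.63*x^2 - 2.5*x - 1.29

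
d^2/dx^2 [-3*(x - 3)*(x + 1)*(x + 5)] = -18*x - 18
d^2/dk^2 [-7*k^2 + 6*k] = -14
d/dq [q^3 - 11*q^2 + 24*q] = 3*q^2 - 22*q + 24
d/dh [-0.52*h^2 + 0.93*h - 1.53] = 0.93 - 1.04*h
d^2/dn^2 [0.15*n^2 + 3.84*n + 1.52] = 0.300000000000000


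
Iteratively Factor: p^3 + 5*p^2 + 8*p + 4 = (p + 2)*(p^2 + 3*p + 2) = (p + 2)^2*(p + 1)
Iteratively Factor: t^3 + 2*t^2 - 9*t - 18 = (t - 3)*(t^2 + 5*t + 6) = (t - 3)*(t + 2)*(t + 3)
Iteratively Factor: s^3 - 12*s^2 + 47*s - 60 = (s - 4)*(s^2 - 8*s + 15) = (s - 4)*(s - 3)*(s - 5)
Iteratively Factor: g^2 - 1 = (g - 1)*(g + 1)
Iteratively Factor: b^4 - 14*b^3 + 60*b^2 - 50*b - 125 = (b - 5)*(b^3 - 9*b^2 + 15*b + 25) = (b - 5)^2*(b^2 - 4*b - 5) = (b - 5)^3*(b + 1)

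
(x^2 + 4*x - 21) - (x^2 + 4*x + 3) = -24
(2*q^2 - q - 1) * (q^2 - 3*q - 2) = 2*q^4 - 7*q^3 - 2*q^2 + 5*q + 2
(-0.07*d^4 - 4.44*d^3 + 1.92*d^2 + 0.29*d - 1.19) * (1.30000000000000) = -0.091*d^4 - 5.772*d^3 + 2.496*d^2 + 0.377*d - 1.547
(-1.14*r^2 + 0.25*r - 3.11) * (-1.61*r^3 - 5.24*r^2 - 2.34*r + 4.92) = 1.8354*r^5 + 5.5711*r^4 + 6.3647*r^3 + 10.1026*r^2 + 8.5074*r - 15.3012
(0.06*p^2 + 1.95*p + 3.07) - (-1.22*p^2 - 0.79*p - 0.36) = 1.28*p^2 + 2.74*p + 3.43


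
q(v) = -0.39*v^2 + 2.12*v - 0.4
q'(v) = 2.12 - 0.78*v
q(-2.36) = -7.58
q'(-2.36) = 3.96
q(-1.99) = -6.16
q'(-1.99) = 3.67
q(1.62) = 2.01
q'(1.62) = 0.86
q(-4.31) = -16.78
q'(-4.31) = 5.48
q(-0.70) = -2.08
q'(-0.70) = 2.67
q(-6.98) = -34.20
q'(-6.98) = 7.56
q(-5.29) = -22.53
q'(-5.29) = 6.25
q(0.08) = -0.23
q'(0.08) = 2.06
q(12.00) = -31.12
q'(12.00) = -7.24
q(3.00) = 2.45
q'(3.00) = -0.22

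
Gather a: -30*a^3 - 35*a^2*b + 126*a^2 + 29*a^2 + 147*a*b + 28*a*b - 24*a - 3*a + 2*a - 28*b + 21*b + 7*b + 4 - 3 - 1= -30*a^3 + a^2*(155 - 35*b) + a*(175*b - 25)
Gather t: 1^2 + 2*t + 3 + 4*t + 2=6*t + 6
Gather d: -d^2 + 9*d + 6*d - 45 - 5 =-d^2 + 15*d - 50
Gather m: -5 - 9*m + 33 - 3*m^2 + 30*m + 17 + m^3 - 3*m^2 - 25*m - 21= m^3 - 6*m^2 - 4*m + 24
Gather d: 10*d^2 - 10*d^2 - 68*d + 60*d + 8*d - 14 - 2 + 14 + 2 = 0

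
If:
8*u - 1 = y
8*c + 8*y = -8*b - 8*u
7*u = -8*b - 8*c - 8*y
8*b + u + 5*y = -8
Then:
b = -3/8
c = 11/8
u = 0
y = -1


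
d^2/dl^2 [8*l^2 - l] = 16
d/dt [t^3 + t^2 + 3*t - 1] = 3*t^2 + 2*t + 3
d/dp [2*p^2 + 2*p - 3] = 4*p + 2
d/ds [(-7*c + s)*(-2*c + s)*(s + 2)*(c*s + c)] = c*(28*c^2*s + 42*c^2 - 27*c*s^2 - 54*c*s - 18*c + 4*s^3 + 9*s^2 + 4*s)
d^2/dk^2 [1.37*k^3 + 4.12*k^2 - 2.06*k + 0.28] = 8.22*k + 8.24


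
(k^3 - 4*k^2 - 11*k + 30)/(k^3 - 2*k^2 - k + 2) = (k^2 - 2*k - 15)/(k^2 - 1)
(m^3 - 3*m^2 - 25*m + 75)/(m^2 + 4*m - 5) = (m^2 - 8*m + 15)/(m - 1)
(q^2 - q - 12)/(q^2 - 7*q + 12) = (q + 3)/(q - 3)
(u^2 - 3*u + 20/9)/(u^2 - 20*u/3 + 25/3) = (u - 4/3)/(u - 5)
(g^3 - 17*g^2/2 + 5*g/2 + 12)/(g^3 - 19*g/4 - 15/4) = 2*(2*g^2 - 19*g + 24)/(4*g^2 - 4*g - 15)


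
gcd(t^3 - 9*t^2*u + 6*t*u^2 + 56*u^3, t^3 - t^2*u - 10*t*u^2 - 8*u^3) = t^2 - 2*t*u - 8*u^2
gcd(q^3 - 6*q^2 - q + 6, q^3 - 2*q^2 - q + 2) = q^2 - 1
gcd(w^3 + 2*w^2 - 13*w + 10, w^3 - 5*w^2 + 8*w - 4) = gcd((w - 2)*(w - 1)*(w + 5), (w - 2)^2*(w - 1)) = w^2 - 3*w + 2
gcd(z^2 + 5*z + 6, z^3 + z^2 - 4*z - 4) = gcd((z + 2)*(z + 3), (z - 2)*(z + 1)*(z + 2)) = z + 2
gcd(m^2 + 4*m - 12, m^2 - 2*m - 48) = m + 6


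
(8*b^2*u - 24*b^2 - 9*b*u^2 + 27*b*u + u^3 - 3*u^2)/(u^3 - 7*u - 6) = (8*b^2 - 9*b*u + u^2)/(u^2 + 3*u + 2)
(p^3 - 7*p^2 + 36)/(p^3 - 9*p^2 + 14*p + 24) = (p^2 - p - 6)/(p^2 - 3*p - 4)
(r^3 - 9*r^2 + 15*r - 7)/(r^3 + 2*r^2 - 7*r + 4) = (r - 7)/(r + 4)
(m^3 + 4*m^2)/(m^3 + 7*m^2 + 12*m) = m/(m + 3)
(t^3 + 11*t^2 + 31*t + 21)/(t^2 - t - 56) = (t^2 + 4*t + 3)/(t - 8)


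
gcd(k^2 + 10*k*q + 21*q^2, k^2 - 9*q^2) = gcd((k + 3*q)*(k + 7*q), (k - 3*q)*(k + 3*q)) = k + 3*q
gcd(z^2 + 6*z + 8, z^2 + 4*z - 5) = 1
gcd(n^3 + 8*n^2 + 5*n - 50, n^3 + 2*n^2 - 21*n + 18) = 1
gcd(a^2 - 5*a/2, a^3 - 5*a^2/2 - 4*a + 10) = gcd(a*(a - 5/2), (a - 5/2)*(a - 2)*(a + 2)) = a - 5/2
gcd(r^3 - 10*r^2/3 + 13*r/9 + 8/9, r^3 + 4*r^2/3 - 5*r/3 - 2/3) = r^2 - 2*r/3 - 1/3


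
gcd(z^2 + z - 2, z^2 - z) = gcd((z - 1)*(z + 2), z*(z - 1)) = z - 1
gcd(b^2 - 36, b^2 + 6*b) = b + 6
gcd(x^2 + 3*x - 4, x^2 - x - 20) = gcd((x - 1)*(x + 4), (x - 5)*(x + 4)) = x + 4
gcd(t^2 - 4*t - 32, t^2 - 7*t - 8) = t - 8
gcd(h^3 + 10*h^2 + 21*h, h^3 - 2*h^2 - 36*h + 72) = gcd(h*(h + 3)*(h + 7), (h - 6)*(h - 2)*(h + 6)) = 1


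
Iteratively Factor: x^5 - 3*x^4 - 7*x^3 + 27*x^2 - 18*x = (x + 3)*(x^4 - 6*x^3 + 11*x^2 - 6*x) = (x - 1)*(x + 3)*(x^3 - 5*x^2 + 6*x) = (x - 3)*(x - 1)*(x + 3)*(x^2 - 2*x) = x*(x - 3)*(x - 1)*(x + 3)*(x - 2)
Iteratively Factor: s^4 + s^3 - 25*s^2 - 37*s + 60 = (s - 5)*(s^3 + 6*s^2 + 5*s - 12) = (s - 5)*(s - 1)*(s^2 + 7*s + 12) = (s - 5)*(s - 1)*(s + 3)*(s + 4)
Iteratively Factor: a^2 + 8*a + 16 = (a + 4)*(a + 4)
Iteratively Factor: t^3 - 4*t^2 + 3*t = (t)*(t^2 - 4*t + 3) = t*(t - 3)*(t - 1)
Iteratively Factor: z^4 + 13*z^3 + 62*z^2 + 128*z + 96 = (z + 2)*(z^3 + 11*z^2 + 40*z + 48) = (z + 2)*(z + 3)*(z^2 + 8*z + 16) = (z + 2)*(z + 3)*(z + 4)*(z + 4)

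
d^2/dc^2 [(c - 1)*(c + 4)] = 2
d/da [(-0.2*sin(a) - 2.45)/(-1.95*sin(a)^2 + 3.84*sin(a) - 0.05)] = (-0.39*sin(a)^2 - 9.555*sin(a) + 9.418)*cos(a)/(3.8025*sin(a)^4 - 14.976*sin(a)^3 + 14.9406*sin(a)^2 - 0.384*sin(a) + 0.0025)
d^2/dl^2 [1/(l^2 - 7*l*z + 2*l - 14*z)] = 2*(-l^2 + 7*l*z - 2*l + 14*z + (2*l - 7*z + 2)^2)/(l^2 - 7*l*z + 2*l - 14*z)^3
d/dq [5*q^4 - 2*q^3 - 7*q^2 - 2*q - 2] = 20*q^3 - 6*q^2 - 14*q - 2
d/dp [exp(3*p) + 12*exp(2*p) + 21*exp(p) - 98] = 3*(exp(2*p) + 8*exp(p) + 7)*exp(p)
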